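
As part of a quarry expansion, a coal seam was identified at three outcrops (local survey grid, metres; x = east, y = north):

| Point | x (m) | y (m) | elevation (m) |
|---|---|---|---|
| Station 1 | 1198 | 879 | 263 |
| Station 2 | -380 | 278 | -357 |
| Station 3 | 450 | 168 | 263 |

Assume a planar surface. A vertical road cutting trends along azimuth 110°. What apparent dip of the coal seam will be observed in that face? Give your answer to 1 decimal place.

Two edge vectors: Station 1→Station 2 = (-1578, -601, -620), Station 1→Station 3 = (-748, -711, 0).
Normal n = (Station 1→Station 2) × (Station 1→Station 3) = (-440820, 463760, 672410).
So ∂z/∂x = −n_x/n_z = 0.65558 and ∂z/∂y = −n_y/n_z = −0.68970.
Unit vector along 110° is (sin 110°, cos 110°) = (0.9397, -0.3420).
Slope in that direction = a·(0.9397) + b·(-0.3420) = 0.85194.
Apparent dip = arctan|0.85194| = 40.4° (true dip is 43.6°, so apparent ≤ true as expected).

40.4°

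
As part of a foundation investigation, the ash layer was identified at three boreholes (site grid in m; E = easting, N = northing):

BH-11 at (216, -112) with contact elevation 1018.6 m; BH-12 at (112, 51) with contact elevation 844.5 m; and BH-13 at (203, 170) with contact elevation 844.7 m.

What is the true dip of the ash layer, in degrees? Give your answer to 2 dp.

43.80°

Two edge vectors: BH-11→BH-12 = (-104, 163, -174.1), BH-11→BH-13 = (-13, 282, -173.9).
Normal n = (BH-11→BH-12) × (BH-11→BH-13) = (20750.5, -15822.3, -27209).
So ∂z/∂E = −n_x/n_z = 0.76263 and ∂z/∂N = −n_y/n_z = −0.58151.
Gradient magnitude |∇z| = √(a² + b²) = √(0.58161 + 0.33815) = 0.95904.
True dip = arctan(0.95904) = 43.80°, dipping toward NW (azimuth ≈ 307°).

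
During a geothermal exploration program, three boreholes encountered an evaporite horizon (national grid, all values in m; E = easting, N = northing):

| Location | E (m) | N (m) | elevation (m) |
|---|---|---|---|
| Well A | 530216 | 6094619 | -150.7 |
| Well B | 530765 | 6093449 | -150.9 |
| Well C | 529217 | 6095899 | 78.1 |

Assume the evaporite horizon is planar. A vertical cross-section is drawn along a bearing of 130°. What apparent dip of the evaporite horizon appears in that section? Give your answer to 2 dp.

Let the plane be z = a·E + b·N + c.
Well B−Well A: 549a − 1170b = −0.2;  Well C−Well A: −999a + 1280b = 228.8.
Solving gives a = −0.57377, b = −0.26906.
Unit vector along 130° is (sin 130°, cos 130°) = (0.7660, -0.6428).
Slope in that direction = a·(0.7660) + b·(-0.6428) = −0.26659.
Apparent dip = arctan|0.26659| = 14.93° (true dip is 32.4°, so apparent ≤ true as expected).

14.93°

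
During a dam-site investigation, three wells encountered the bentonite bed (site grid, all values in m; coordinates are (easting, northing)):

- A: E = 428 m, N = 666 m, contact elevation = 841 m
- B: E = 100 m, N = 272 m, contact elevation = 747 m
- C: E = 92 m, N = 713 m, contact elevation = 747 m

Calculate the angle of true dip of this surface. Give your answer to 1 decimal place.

Let the plane be z = a·E + b·N + c.
B−A: −328a − 394b = −94;  C−A: −336a + 47b = −94.
Solving gives a = 0.28047, b = 0.00509.
Gradient magnitude |∇z| = √(a² + b²) = √(0.07867 + 0.00003) = 0.28052.
True dip = arctan(0.28052) = 15.7°, dipping toward W (azimuth ≈ 269°).

15.7°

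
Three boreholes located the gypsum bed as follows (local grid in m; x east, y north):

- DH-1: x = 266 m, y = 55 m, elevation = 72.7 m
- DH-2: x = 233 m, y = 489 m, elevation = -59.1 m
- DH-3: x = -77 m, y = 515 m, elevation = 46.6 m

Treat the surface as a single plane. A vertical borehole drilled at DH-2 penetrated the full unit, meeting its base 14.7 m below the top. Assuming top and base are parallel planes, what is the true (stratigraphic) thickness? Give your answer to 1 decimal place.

Two edge vectors: DH-1→DH-2 = (-33, 434, -131.8), DH-1→DH-3 = (-343, 460, -26.1).
Normal n = (DH-1→DH-2) × (DH-1→DH-3) = (49300.6, 44346.1, 133682).
So ∂z/∂x = −n_x/n_z = −0.36879 and ∂z/∂y = −n_y/n_z = −0.33173.
|∇z| = √(a²+b²) = 0.49603, so dip δ = arctan(0.49603) = 26.38°.
True thickness = vertical thickness × cos δ = 14.7 × cos 26.38° = 13.2 m.

13.2 m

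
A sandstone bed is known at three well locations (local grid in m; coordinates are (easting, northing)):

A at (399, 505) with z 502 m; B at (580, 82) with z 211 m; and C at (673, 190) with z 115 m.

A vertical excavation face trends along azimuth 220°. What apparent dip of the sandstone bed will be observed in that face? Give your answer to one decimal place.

33.4°

Two edge vectors: A→B = (181, -423, -291), A→C = (274, -315, -387).
Normal n = (A→B) × (A→C) = (72036, -9687, 58887).
So ∂z/∂E = −n_x/n_z = −1.22329 and ∂z/∂N = −n_y/n_z = 0.16450.
Unit vector along 220° is (sin 220°, cos 220°) = (-0.6428, -0.7660).
Slope in that direction = a·(-0.6428) + b·(-0.7660) = 0.66030.
Apparent dip = arctan|0.66030| = 33.4° (true dip is 51.0°, so apparent ≤ true as expected).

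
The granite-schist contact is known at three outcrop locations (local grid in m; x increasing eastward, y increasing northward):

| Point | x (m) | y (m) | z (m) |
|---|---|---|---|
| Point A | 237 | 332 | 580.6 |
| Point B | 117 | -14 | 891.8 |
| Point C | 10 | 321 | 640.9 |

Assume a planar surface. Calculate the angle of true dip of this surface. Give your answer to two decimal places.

Two edge vectors: Point A→Point B = (-120, -346, 311.2), Point A→Point C = (-227, -11, 60.3).
Normal n = (Point A→Point B) × (Point A→Point C) = (-17440.6, -63406.4, -77222).
So ∂z/∂x = −n_x/n_z = −0.22585 and ∂z/∂y = −n_y/n_z = −0.82109.
Gradient magnitude |∇z| = √(a² + b²) = √(0.05101 + 0.67419) = 0.85159.
True dip = arctan(0.85159) = 40.42°, dipping toward NNE (azimuth ≈ 015°).

40.42°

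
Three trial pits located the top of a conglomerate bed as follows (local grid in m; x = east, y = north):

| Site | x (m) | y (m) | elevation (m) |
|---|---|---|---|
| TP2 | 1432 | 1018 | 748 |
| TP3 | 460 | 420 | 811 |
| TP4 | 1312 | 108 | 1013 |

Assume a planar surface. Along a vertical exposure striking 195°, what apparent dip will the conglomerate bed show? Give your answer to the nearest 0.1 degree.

14.8°

Two edge vectors: TP2→TP3 = (-972, -598, 63), TP2→TP4 = (-120, -910, 265).
Normal n = (TP2→TP3) × (TP2→TP4) = (-101140, 250020, 812760).
So ∂z/∂x = −n_x/n_z = 0.12444 and ∂z/∂y = −n_y/n_z = −0.30762.
Unit vector along 195° is (sin 195°, cos 195°) = (-0.2588, -0.9659).
Slope in that direction = a·(-0.2588) + b·(-0.9659) = 0.26493.
Apparent dip = arctan|0.26493| = 14.8° (true dip is 18.4°, so apparent ≤ true as expected).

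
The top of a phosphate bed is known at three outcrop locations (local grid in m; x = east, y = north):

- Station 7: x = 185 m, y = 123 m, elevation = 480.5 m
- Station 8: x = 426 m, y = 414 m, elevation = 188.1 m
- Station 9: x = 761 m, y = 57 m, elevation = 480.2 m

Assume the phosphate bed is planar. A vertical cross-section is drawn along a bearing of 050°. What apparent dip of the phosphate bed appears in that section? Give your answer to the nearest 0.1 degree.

33.8°

Two edge vectors: Station 7→Station 8 = (241, 291, -292.4), Station 7→Station 9 = (576, -66, -0.3).
Normal n = (Station 7→Station 8) × (Station 7→Station 9) = (-19385.7, -168350.1, -183522).
So ∂z/∂x = −n_x/n_z = −0.10563 and ∂z/∂y = −n_y/n_z = −0.91733.
Unit vector along 050° is (sin 50°, cos 50°) = (0.7660, 0.6428).
Slope in that direction = a·(0.7660) + b·(0.6428) = −0.67057.
Apparent dip = arctan|0.67057| = 33.8° (true dip is 42.7°, so apparent ≤ true as expected).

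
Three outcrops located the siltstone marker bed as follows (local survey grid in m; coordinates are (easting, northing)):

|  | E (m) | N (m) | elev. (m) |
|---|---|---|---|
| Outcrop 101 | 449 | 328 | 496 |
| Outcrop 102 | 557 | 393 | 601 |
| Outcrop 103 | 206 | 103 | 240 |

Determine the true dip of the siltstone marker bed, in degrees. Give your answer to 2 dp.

Two edge vectors: Outcrop 101→Outcrop 102 = (108, 65, 105), Outcrop 101→Outcrop 103 = (-243, -225, -256).
Normal n = (Outcrop 101→Outcrop 102) × (Outcrop 101→Outcrop 103) = (6985, 2133, -8505).
So ∂z/∂E = −n_x/n_z = 0.82128 and ∂z/∂N = −n_y/n_z = 0.25079.
Gradient magnitude |∇z| = √(a² + b²) = √(0.67450 + 0.06290) = 0.85872.
True dip = arctan(0.85872) = 40.65°, dipping toward WSW (azimuth ≈ 253°).

40.65°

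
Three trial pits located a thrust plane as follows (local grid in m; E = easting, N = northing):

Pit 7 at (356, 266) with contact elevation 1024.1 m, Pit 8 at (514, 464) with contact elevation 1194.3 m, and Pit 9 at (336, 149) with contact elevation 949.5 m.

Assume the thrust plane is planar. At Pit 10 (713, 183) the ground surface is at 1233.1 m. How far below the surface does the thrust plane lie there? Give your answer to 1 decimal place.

130.5 m

Let the plane be z = a·E + b·N + c.
Pit 8−Pit 7: 158a + 198b = 170.2;  Pit 9−Pit 7: −20a − 117b = −74.6.
Solving gives a = 0.35403, b = 0.57709.
Then c = 1024.1 − a·356 − b·266 = 744.56.
At (713, 183): z_contact = 252.42 + 105.61 + 744.56 = 1102.59 m.
Depth below ground = 1233.1 − 1102.59 = 130.5 m.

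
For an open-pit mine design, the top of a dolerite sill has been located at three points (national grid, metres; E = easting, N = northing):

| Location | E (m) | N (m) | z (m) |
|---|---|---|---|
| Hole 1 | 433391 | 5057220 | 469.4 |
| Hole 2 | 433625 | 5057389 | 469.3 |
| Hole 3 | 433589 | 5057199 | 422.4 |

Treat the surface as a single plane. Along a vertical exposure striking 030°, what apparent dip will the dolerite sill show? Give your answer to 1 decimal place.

Let the plane be z = a·E + b·N + c.
Hole 2−Hole 1: 234a + 169b = −0.1;  Hole 3−Hole 1: 198a − 21b = −47.
Solving gives a = −0.20703, b = 0.28607.
Unit vector along 030° is (sin 30°, cos 30°) = (0.5000, 0.8660).
Slope in that direction = a·(0.5000) + b·(0.8660) = 0.14423.
Apparent dip = arctan|0.14423| = 8.2° (true dip is 19.4°, so apparent ≤ true as expected).

8.2°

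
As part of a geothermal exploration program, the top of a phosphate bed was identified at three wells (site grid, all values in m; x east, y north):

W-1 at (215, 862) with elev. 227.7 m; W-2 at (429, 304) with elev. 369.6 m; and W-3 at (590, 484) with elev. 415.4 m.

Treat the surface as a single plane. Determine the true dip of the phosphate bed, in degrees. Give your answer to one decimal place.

Let the plane be z = a·x + b·y + c.
W-2−W-1: 214a − 558b = 141.9;  W-3−W-1: 375a − 378b = 187.7.
Solving gives a = 0.39809, b = −0.10163.
Gradient magnitude |∇z| = √(a² + b²) = √(0.15848 + 0.01033) = 0.41086.
True dip = arctan(0.41086) = 22.3°, dipping toward WNW (azimuth ≈ 284°).

22.3°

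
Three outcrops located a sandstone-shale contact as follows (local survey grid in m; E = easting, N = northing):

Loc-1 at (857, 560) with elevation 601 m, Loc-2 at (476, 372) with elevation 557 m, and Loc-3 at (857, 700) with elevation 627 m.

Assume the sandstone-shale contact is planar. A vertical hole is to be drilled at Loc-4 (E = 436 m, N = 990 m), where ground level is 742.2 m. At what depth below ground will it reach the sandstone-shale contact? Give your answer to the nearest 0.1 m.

Two edge vectors: Loc-1→Loc-2 = (-381, -188, -44), Loc-1→Loc-3 = (0, 140, 26).
Normal n = (Loc-1→Loc-2) × (Loc-1→Loc-3) = (1272, 9906, -53340).
So ∂z/∂E = −n_x/n_z = 0.02385 and ∂z/∂N = −n_y/n_z = 0.18571.
Intercept c from Loc-1: 601 − 20.44 − 104.00 = 476.56.
At (436, 990): z_contact = 10.40 + 183.86 + 476.56 = 670.82 m.
Depth below ground = 742.2 − 670.82 = 71.4 m.

71.4 m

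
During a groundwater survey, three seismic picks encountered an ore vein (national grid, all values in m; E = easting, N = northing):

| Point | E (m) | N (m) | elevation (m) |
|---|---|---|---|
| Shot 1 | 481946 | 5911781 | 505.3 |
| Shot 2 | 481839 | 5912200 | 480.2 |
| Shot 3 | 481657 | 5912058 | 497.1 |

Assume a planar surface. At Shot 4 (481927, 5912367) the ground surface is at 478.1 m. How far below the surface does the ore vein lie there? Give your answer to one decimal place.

Let the plane be z = a·E + b·N + c.
Shot 2−Shot 1: −107a + 419b = −25.1;  Shot 3−Shot 1: −289a + 277b = −8.2.
Solving gives a = −0.038456239, b = −0.069725102.
Then c = 505.3 − a·481946 − b·5911781 = 431238.66.
At (481927, 5912367): z_contact = −18533.10 − 412240.39 + 431238.66 = 465.17 m.
Depth below ground = 478.1 − 465.17 = 12.9 m.

12.9 m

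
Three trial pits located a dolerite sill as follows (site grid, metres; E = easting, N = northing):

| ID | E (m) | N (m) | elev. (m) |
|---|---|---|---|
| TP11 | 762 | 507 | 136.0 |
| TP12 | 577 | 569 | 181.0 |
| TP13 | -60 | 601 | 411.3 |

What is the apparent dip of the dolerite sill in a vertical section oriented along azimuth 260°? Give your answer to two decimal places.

Let the plane be z = a·E + b·N + c.
TP12−TP11: −185a + 62b = 45;  TP13−TP11: −822a + 94b = 275.3.
Solving gives a = −0.38240, b = −0.41522.
Unit vector along 260° is (sin 260°, cos 260°) = (-0.9848, -0.1736).
Slope in that direction = a·(-0.9848) + b·(-0.1736) = 0.44869.
Apparent dip = arctan|0.44869| = 24.17° (true dip is 29.4°, so apparent ≤ true as expected).

24.17°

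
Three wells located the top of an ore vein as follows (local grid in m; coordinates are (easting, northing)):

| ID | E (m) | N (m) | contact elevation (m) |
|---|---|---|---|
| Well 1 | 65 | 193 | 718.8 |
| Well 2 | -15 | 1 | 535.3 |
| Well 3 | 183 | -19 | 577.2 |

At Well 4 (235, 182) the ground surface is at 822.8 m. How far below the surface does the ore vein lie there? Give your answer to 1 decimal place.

62.9 m

Let the plane be z = a·E + b·N + c.
Well 2−Well 1: −80a − 192b = −183.5;  Well 3−Well 1: 118a − 212b = −141.6.
Solving gives a = 0.29571, b = 0.83252.
Then c = 718.8 − a·65 − b·193 = 538.90.
At (235, 182): z_contact = 69.49 + 151.52 + 538.90 = 759.91 m.
Depth below ground = 822.8 − 759.91 = 62.9 m.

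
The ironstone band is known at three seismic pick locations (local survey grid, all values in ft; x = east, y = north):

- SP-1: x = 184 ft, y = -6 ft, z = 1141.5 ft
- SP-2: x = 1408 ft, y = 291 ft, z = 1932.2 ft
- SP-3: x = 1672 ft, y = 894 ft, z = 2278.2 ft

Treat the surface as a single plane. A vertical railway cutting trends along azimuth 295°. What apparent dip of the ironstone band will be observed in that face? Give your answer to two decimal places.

Two edge vectors: SP-1→SP-2 = (1224, 297, 790.7), SP-1→SP-3 = (1488, 900, 1136.7).
Normal n = (SP-1→SP-2) × (SP-1→SP-3) = (-374030.1, -214759.2, 659664).
So ∂z/∂x = −n_x/n_z = 0.56700 and ∂z/∂y = −n_y/n_z = 0.32556.
Unit vector along 295° is (sin 295°, cos 295°) = (-0.9063, 0.4226).
Slope in that direction = a·(-0.9063) + b·(0.4226) = −0.37629.
Apparent dip = arctan|0.37629| = 20.62° (true dip is 33.2°, so apparent ≤ true as expected).

20.62°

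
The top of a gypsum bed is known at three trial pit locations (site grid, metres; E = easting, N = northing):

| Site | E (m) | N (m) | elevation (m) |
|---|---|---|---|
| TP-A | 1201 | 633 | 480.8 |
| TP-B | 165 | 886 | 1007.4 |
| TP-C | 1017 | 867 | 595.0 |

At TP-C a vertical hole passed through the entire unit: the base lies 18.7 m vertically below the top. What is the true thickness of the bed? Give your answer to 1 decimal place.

16.8 m

Two edge vectors: TP-A→TP-B = (-1036, 253, 526.6), TP-A→TP-C = (-184, 234, 114.2).
Normal n = (TP-A→TP-B) × (TP-A→TP-C) = (-94331.8, 21416.8, -195872).
So ∂z/∂E = −n_x/n_z = −0.48160 and ∂z/∂N = −n_y/n_z = 0.10934.
|∇z| = √(a²+b²) = 0.49386, so dip δ = arctan(0.49386) = 26.28°.
True thickness = vertical thickness × cos δ = 18.7 × cos 26.28° = 16.8 m.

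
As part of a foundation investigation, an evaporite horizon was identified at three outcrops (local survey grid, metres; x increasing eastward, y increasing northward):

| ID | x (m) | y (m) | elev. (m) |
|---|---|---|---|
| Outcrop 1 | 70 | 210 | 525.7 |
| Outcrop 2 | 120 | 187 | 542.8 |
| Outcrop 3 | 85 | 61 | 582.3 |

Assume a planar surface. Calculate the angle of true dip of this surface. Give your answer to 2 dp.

21.92°

Let the plane be z = a·x + b·y + c.
Outcrop 2−Outcrop 1: 50a − 23b = 17.1;  Outcrop 3−Outcrop 1: 15a − 149b = 56.6.
Solving gives a = 0.17538, b = −0.36221.
Gradient magnitude |∇z| = √(a² + b²) = √(0.03076 + 0.13120) = 0.40244.
True dip = arctan(0.40244) = 21.92°, dipping toward NNW (azimuth ≈ 334°).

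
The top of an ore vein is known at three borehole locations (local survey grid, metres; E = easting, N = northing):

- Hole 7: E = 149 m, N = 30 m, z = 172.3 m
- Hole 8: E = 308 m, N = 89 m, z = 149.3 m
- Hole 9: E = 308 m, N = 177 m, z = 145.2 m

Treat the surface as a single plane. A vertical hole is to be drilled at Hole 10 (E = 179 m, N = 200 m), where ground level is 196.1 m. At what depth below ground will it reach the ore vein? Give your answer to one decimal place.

35.5 m

Let the plane be z = a·E + b·N + c.
Hole 8−Hole 7: 159a + 59b = −23;  Hole 9−Hole 7: 159a + 147b = −27.1.
Solving gives a = −0.12737, b = −0.04659.
Then c = 172.3 − a·149 − b·30 = 192.68.
At (179, 200): z_contact = −22.80 − 9.32 + 192.68 = 160.56 m.
Depth below ground = 196.1 − 160.56 = 35.5 m.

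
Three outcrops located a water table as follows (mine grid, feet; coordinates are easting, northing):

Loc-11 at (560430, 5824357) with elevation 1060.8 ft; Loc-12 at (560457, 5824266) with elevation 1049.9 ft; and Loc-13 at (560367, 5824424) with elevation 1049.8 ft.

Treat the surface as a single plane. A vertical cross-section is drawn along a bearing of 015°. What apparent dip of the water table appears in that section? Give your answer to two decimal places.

19.61°

Let the plane be z = a·easting + b·northing + c.
Loc-12−Loc-11: 27a − 91b = −10.9;  Loc-13−Loc-11: −63a + 67b = −11.
Solving gives a = 0.44121, b = 0.25069.
Unit vector along 015° is (sin 15°, cos 15°) = (0.2588, 0.9659).
Slope in that direction = a·(0.2588) + b·(0.9659) = 0.35634.
Apparent dip = arctan|0.35634| = 19.61° (true dip is 26.9°, so apparent ≤ true as expected).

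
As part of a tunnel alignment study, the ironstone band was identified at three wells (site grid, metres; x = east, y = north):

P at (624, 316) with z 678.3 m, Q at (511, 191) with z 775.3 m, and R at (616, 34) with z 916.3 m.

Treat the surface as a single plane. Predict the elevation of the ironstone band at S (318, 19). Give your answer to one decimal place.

Let the plane be z = a·x + b·y + c.
Q−P: −113a − 125b = 97;  R−P: −8a − 282b = 238.
Solving gives a = 0.07763, b = −0.84617.
Then c = 678.3 − a·624 − b·316 = 897.25.
At (318, 19): z = 24.7 − 16.1 + 897.25 = 905.9 m.

905.9 m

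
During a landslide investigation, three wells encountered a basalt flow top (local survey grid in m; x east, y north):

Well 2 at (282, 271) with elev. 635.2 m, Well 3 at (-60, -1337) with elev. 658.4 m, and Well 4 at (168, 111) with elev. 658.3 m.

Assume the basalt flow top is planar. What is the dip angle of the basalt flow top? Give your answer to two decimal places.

Let the plane be z = a·x + b·y + c.
Well 3−Well 2: −342a − 1608b = 23.2;  Well 4−Well 2: −114a − 160b = 23.1.
Solving gives a = −0.25999, b = 0.04087.
Gradient magnitude |∇z| = √(a² + b²) = √(0.06760 + 0.00167) = 0.26318.
True dip = arctan(0.26318) = 14.74°, dipping toward E (azimuth ≈ 099°).

14.74°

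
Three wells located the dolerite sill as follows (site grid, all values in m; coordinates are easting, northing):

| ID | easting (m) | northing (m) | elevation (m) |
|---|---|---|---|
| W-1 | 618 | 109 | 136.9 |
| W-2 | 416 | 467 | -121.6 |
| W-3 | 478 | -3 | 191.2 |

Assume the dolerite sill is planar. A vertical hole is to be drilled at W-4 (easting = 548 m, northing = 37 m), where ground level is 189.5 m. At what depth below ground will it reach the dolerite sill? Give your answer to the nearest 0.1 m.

Let the plane be z = a·easting + b·northing + c.
W-2−W-1: −202a + 358b = −258.5;  W-3−W-1: −140a − 112b = 54.3.
Solving gives a = 0.13077, b = −0.64828.
Then c = 136.9 − a·618 − b·109 = 126.75.
At (548, 37): z_contact = 71.66 − 23.99 + 126.75 = 174.42 m.
Depth below ground = 189.5 − 174.42 = 15.1 m.

15.1 m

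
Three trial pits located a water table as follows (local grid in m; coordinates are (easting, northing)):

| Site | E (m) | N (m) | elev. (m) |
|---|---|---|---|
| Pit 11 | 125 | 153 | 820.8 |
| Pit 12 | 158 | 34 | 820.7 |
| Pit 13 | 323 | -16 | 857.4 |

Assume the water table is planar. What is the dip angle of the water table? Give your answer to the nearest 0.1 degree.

Let the plane be z = a·E + b·N + c.
Pit 12−Pit 11: 33a − 119b = −0.1;  Pit 13−Pit 11: 198a − 169b = 36.6.
Solving gives a = 0.24311, b = 0.06826.
Gradient magnitude |∇z| = √(a² + b²) = √(0.05910 + 0.00466) = 0.25251.
True dip = arctan(0.25251) = 14.2°, dipping toward WSW (azimuth ≈ 254°).

14.2°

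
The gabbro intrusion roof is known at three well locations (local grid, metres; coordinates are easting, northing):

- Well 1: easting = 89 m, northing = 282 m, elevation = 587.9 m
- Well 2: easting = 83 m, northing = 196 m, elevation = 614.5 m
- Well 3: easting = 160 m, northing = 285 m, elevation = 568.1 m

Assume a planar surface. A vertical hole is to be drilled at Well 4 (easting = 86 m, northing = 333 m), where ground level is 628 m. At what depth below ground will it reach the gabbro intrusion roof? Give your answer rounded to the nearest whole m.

Two edge vectors: Well 1→Well 2 = (-6, -86, 26.6), Well 1→Well 3 = (71, 3, -19.8).
Normal n = (Well 1→Well 2) × (Well 1→Well 3) = (1623, 1769.8, 6088).
So ∂z/∂easting = −n_x/n_z = −0.26659 and ∂z/∂northing = −n_y/n_z = −0.29070.
Intercept c from Well 1: 587.9 + 23.73 + 81.98 = 693.60.
At (86, 333): z_contact = −22.9 − 96.8 + 693.60 = 573.9 m.
Depth below ground = 628 − 573.9 = 54 m.

54 m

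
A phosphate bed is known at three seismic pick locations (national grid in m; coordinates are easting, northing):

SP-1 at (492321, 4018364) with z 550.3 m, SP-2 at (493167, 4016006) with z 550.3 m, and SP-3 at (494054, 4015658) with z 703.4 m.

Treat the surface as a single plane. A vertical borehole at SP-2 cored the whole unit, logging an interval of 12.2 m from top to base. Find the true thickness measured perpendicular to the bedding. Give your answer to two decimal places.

Two edge vectors: SP-1→SP-2 = (846, -2358, 0), SP-1→SP-3 = (1733, -2706, 153.1).
Normal n = (SP-1→SP-2) × (SP-1→SP-3) = (-361009.8, -129522.6, 1797138).
So ∂z/∂easting = −n_x/n_z = 0.20088 and ∂z/∂northing = −n_y/n_z = 0.07207.
|∇z| = √(a²+b²) = 0.21342, so dip δ = arctan(0.21342) = 12.05°.
True thickness = vertical thickness × cos δ = 12.2 × cos 12.05° = 11.93 m.

11.93 m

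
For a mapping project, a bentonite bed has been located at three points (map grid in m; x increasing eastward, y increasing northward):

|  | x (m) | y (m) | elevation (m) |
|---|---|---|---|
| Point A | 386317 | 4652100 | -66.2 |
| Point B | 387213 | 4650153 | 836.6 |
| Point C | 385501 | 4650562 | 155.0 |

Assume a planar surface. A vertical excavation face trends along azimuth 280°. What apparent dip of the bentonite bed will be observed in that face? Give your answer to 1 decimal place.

Let the plane be z = a·x + b·y + c.
Point B−Point A: 896a − 1947b = 902.8;  Point C−Point A: −816a − 1538b = 221.2.
Solving gives a = 0.32285, b = −0.31511.
Unit vector along 280° is (sin 280°, cos 280°) = (-0.9848, 0.1736).
Slope in that direction = a·(-0.9848) + b·(0.1736) = −0.37266.
Apparent dip = arctan|0.37266| = 20.4° (true dip is 24.3°, so apparent ≤ true as expected).

20.4°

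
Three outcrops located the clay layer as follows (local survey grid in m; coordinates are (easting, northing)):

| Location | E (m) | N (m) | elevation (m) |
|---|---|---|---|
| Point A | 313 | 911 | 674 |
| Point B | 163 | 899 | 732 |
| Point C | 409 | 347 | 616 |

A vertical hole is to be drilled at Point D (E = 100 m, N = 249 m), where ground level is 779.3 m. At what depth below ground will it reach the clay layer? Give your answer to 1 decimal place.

Two edge vectors: Point A→Point B = (-150, -12, 58), Point A→Point C = (96, -564, -58).
Normal n = (Point A→Point B) × (Point A→Point C) = (33408, -3132, 85752).
So ∂z/∂E = −n_x/n_z = −0.38959 and ∂z/∂N = −n_y/n_z = 0.03652.
Intercept c from Point A: 674 + 121.94 − 33.27 = 762.67.
At (100, 249): z_contact = −38.96 + 9.09 + 762.67 = 732.80 m.
Depth below ground = 779.3 − 732.80 = 46.5 m.

46.5 m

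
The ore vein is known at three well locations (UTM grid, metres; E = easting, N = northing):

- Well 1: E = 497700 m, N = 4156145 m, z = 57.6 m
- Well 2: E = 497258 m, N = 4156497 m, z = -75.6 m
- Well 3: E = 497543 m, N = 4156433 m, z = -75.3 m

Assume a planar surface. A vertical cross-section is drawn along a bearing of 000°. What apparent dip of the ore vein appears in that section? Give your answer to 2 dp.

Let the plane be z = a·E + b·N + c.
Well 2−Well 1: −442a + 352b = −133.2;  Well 3−Well 1: −157a + 288b = −132.9.
Solving gives a = −0.11688, b = −0.52517.
Unit vector along 000° is (sin 0°, cos 0°) = (0.0000, 1.0000).
Slope in that direction = a·(0.0000) + b·(1.0000) = −0.52517.
Apparent dip = arctan|0.52517| = 27.71° (true dip is 28.3°, so apparent ≤ true as expected).

27.71°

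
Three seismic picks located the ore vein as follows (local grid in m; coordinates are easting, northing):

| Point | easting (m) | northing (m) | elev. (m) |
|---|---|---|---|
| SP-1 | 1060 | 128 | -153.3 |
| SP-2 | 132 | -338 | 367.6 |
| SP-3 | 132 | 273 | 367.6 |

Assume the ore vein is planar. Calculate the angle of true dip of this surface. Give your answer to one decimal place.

Two edge vectors: SP-1→SP-2 = (-928, -466, 520.9), SP-1→SP-3 = (-928, 145, 520.9).
Normal n = (SP-1→SP-2) × (SP-1→SP-3) = (-318269.9, 0, -567008).
So ∂z/∂easting = −n_x/n_z = −0.56131 and ∂z/∂northing = −n_y/n_z = 0.00000.
Gradient magnitude |∇z| = √(a² + b²) = √(0.31507 + 0.00000) = 0.56131.
True dip = arctan(0.56131) = 29.3°, dipping toward E (azimuth ≈ 090°).

29.3°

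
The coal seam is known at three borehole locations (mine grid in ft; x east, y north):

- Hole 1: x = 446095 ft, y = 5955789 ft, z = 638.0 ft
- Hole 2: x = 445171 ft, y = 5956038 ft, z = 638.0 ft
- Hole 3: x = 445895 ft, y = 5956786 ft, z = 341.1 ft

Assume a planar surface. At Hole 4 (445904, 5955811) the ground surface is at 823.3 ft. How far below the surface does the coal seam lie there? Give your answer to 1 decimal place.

176.0 ft

Let the plane be z = a·x + b·y + c.
Hole 2−Hole 1: −924a + 249b = 0;  Hole 3−Hole 1: −200a + 997b = −296.9.
Solving gives a = −0.084835580, b = −0.314811551.
Then c = 638 − a·446095 − b·5955789 = 1913433.90.
At (445904, 5955811): z_contact = −37828.52 − 1874958.10 + 1913433.90 = 647.28 ft.
Depth below ground = 823.3 − 647.28 = 176.0 ft.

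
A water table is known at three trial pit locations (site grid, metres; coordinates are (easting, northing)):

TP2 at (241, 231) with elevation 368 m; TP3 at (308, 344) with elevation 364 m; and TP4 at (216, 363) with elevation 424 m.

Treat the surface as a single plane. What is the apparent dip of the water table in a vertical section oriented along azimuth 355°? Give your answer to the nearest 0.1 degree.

20.0°

Let the plane be z = a·E + b·N + c.
TP3−TP2: 67a + 113b = −4;  TP4−TP2: −25a + 132b = 56.
Solving gives a = −0.58754, b = 0.31297.
Unit vector along 355° is (sin 355°, cos 355°) = (-0.0872, 0.9962).
Slope in that direction = a·(-0.0872) + b·(0.9962) = 0.36298.
Apparent dip = arctan|0.36298| = 20.0° (true dip is 33.7°, so apparent ≤ true as expected).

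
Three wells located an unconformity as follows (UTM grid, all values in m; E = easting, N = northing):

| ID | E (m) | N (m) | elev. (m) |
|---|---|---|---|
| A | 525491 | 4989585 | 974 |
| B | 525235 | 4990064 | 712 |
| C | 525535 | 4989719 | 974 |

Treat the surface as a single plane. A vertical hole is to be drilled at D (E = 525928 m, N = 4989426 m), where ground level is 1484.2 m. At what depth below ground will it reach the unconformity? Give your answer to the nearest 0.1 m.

200.1 m

Let the plane be z = a·E + b·N + c.
B−A: −256a + 479b = −262;  C−A: 44a + 134b = 0.
Solving gives a = 0.633947273, b = −0.208161791.
Then c = 974 − a·525491 − b·4989585 = 706481.36.
At (525928, 4989426): z_contact = 333410.62 − 1038607.85 + 706481.36 = 1284.13 m.
Depth below ground = 1484.2 − 1284.13 = 200.1 m.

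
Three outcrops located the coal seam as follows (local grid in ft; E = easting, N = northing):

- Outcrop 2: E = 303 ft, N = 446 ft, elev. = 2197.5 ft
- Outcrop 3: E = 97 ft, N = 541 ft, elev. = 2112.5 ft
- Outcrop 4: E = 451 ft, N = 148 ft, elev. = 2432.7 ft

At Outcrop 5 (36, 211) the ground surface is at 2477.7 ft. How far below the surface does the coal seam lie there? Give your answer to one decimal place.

Two edge vectors: Outcrop 2→Outcrop 3 = (-206, 95, -85), Outcrop 2→Outcrop 4 = (148, -298, 235.2).
Normal n = (Outcrop 2→Outcrop 3) × (Outcrop 2→Outcrop 4) = (-2986, 35871.2, 47328).
So ∂z/∂E = −n_x/n_z = 0.06309 and ∂z/∂N = −n_y/n_z = −0.75793.
Intercept c from Outcrop 2: 2197.5 − 19.12 + 338.04 = 2516.42.
At (36, 211): z_contact = 2.27 − 159.92 + 2516.42 = 2358.77 ft.
Depth below ground = 2477.7 − 2358.77 = 118.9 ft.

118.9 ft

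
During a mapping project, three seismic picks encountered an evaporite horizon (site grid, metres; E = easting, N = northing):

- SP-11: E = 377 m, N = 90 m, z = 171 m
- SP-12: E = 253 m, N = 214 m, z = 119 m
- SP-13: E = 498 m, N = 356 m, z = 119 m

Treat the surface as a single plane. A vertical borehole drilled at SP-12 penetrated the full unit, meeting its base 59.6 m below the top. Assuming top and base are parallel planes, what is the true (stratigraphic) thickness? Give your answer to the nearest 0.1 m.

Two edge vectors: SP-11→SP-12 = (-124, 124, -52), SP-11→SP-13 = (121, 266, -52).
Normal n = (SP-11→SP-12) × (SP-11→SP-13) = (7384, -12740, -47988).
So ∂z/∂E = −n_x/n_z = 0.15387 and ∂z/∂N = −n_y/n_z = −0.26548.
|∇z| = √(a²+b²) = 0.30685, so dip δ = arctan(0.30685) = 17.06°.
True thickness = vertical thickness × cos δ = 59.6 × cos 17.06° = 57.0 m.

57.0 m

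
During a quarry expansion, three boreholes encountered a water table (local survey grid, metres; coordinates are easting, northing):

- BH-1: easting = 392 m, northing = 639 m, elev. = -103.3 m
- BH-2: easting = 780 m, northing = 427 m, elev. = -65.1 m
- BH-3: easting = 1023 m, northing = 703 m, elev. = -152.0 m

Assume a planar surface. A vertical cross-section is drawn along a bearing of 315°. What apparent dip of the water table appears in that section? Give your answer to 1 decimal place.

8.9°

Two edge vectors: BH-1→BH-2 = (388, -212, 38.2), BH-1→BH-3 = (631, 64, -48.7).
Normal n = (BH-1→BH-2) × (BH-1→BH-3) = (7879.6, 42999.8, 158604).
So ∂z/∂easting = −n_x/n_z = −0.04968 and ∂z/∂northing = −n_y/n_z = −0.27111.
Unit vector along 315° is (sin 315°, cos 315°) = (-0.7071, 0.7071).
Slope in that direction = a·(-0.7071) + b·(0.7071) = −0.15658.
Apparent dip = arctan|0.15658| = 8.9° (true dip is 15.4°, so apparent ≤ true as expected).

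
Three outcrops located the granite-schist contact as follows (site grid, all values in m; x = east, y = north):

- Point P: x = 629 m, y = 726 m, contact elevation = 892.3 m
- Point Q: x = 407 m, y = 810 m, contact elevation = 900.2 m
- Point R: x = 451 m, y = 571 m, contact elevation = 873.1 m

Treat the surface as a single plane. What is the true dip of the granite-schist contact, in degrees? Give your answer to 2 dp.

6.57°

Two edge vectors: Point P→Point Q = (-222, 84, 7.9), Point P→Point R = (-178, -155, -19.2).
Normal n = (Point P→Point Q) × (Point P→Point R) = (-388.3, -5668.6, 49362).
So ∂z/∂x = −n_x/n_z = 0.00787 and ∂z/∂y = −n_y/n_z = 0.11484.
Gradient magnitude |∇z| = √(a² + b²) = √(0.00006 + 0.01319) = 0.11511.
True dip = arctan(0.11511) = 6.57°, dipping toward S (azimuth ≈ 184°).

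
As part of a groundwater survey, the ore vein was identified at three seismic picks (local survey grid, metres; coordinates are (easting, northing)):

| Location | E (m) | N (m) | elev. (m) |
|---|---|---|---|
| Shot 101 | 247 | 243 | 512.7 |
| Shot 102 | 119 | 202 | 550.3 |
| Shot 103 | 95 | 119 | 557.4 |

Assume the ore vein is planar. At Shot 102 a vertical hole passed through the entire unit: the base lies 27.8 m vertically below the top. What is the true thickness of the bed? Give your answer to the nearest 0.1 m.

Two edge vectors: Shot 101→Shot 102 = (-128, -41, 37.6), Shot 101→Shot 103 = (-152, -124, 44.7).
Normal n = (Shot 101→Shot 102) × (Shot 101→Shot 103) = (2829.7, 6.4, 9640).
So ∂z/∂E = −n_x/n_z = −0.29354 and ∂z/∂N = −n_y/n_z = −0.00066.
|∇z| = √(a²+b²) = 0.29354, so dip δ = arctan(0.29354) = 16.36°.
True thickness = vertical thickness × cos δ = 27.8 × cos 16.36° = 26.7 m.

26.7 m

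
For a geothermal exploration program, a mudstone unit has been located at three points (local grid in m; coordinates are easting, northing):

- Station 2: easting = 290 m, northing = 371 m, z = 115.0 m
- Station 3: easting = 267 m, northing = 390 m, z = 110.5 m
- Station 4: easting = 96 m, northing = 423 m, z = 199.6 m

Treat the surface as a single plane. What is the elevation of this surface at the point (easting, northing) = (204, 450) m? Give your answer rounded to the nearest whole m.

Two edge vectors: Station 2→Station 3 = (-23, 19, -4.5), Station 2→Station 4 = (-194, 52, 84.6).
Normal n = (Station 2→Station 3) × (Station 2→Station 4) = (1841.4, 2818.8, 2490).
So ∂z/∂easting = −n_x/n_z = −0.73952 and ∂z/∂northing = −n_y/n_z = −1.13205.
Intercept c from Station 2: 115 + 214.46 + 419.99 = 749.45.
At (204, 450): z = −150.9 − 509.4 + 749.45 = 89.2 m.

89 m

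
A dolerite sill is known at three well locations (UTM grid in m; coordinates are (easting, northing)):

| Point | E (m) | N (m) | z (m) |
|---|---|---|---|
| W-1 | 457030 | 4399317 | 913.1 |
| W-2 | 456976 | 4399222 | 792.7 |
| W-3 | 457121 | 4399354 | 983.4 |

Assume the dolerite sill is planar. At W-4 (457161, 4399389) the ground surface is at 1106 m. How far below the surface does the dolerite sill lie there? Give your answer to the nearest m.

72 m

Let the plane be z = a·E + b·N + c.
W-2−W-1: −54a − 95b = −120.4;  W-3−W-1: 91a + 37b = 70.3.
Solving gives a = 0.33454190, b = 1.07720776.
Then c = 913.1 − a·457030 − b·4399317 = −4890961.01.
At (457161, 4399389): z_contact = 152939.5 + 4739056.0 − 4890961.01 = 1034.5 m.
Depth below ground = 1106 − 1034.5 = 72 m.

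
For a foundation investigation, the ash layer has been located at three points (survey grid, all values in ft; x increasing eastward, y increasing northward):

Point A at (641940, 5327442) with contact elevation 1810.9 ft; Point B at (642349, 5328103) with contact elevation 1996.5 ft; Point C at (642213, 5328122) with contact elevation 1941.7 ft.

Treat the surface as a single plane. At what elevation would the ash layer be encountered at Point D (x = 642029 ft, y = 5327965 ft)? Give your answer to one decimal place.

Two edge vectors: Point A→Point B = (409, 661, 185.6), Point A→Point C = (273, 680, 130.8).
Normal n = (Point A→Point B) × (Point A→Point C) = (-39749.2, -2828.4, 97667).
So ∂z/∂x = −n_x/n_z = 0.406987007 and ∂z/∂y = −n_y/n_z = 0.028959628.
Intercept c from Point A: 1810.9 − 261261.24 − 154280.74 = −413731.08.
At (642029, 5327965): z = 261297.5 + 154295.9 − 413731.08 = 1862.3 ft.

1862.3 ft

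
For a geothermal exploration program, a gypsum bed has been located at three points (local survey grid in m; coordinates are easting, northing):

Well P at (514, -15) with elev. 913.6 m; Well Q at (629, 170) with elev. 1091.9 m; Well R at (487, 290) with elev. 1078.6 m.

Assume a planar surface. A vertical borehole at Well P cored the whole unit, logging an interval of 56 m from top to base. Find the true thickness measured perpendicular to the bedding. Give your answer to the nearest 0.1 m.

Let the plane be z = a·easting + b·northing + c.
Well Q−Well P: 115a + 185b = 178.3;  Well R−Well P: −27a + 305b = 165.
Solving gives a = 0.59537, b = 0.59369.
|∇z| = √(a²+b²) = 0.84079, so dip δ = arctan(0.84079) = 40.06°.
True thickness = vertical thickness × cos δ = 56 × cos 40.06° = 42.9 m.

42.9 m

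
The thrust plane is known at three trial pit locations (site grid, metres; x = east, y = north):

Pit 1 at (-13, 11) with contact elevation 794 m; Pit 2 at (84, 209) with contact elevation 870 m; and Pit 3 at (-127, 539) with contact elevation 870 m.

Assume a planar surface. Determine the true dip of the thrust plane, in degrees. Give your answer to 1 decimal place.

Two edge vectors: Pit 1→Pit 2 = (97, 198, 76), Pit 1→Pit 3 = (-114, 528, 76).
Normal n = (Pit 1→Pit 2) × (Pit 1→Pit 3) = (-25080, -16036, 73788).
So ∂z/∂x = −n_x/n_z = 0.33989 and ∂z/∂y = −n_y/n_z = 0.21733.
Gradient magnitude |∇z| = √(a² + b²) = √(0.11553 + 0.04723) = 0.40343.
True dip = arctan(0.40343) = 22.0°, dipping toward WSW (azimuth ≈ 237°).

22.0°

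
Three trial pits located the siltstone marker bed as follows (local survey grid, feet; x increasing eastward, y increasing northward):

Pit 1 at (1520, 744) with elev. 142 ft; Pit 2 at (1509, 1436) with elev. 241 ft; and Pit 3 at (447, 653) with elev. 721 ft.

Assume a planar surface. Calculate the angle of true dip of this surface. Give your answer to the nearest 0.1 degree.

Two edge vectors: Pit 1→Pit 2 = (-11, 692, 99), Pit 1→Pit 3 = (-1073, -91, 579).
Normal n = (Pit 1→Pit 2) × (Pit 1→Pit 3) = (409677, -99858, 743517).
So ∂z/∂x = −n_x/n_z = −0.55100 and ∂z/∂y = −n_y/n_z = 0.13430.
Gradient magnitude |∇z| = √(a² + b²) = √(0.30360 + 0.01804) = 0.56713.
True dip = arctan(0.56713) = 29.6°, dipping toward ESE (azimuth ≈ 104°).

29.6°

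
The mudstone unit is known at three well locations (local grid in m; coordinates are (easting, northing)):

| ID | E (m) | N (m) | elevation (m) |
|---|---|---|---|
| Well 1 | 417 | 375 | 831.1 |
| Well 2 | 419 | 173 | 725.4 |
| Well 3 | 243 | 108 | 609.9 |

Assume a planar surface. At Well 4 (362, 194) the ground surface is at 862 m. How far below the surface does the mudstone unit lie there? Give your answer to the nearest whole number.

Let the plane be z = a·E + b·N + c.
Well 2−Well 1: 2a − 202b = −105.7;  Well 3−Well 1: −174a − 267b = −221.2.
Solving gives a = 0.46131, b = 0.52783.
Then c = 831.1 − a·417 − b·375 = 440.80.
At (362, 194): z_contact = 167.0 + 102.4 + 440.80 = 710.2 m.
Depth below ground = 862 − 710.2 = 152 m.

152 m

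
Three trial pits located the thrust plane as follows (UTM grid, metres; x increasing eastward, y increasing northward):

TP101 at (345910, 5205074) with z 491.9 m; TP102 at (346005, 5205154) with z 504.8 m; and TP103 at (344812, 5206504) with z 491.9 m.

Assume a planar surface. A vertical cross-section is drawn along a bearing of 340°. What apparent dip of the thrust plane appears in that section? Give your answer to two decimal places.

1.79°

Let the plane be z = a·x + b·y + c.
TP102−TP101: 95a + 80b = 12.9;  TP103−TP101: −1098a + 1430b = 0.
Solving gives a = 0.08247, b = 0.06332.
Unit vector along 340° is (sin 340°, cos 340°) = (-0.3420, 0.9397).
Slope in that direction = a·(-0.3420) + b·(0.9397) = 0.03130.
Apparent dip = arctan|0.03130| = 1.79° (true dip is 5.9°, so apparent ≤ true as expected).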